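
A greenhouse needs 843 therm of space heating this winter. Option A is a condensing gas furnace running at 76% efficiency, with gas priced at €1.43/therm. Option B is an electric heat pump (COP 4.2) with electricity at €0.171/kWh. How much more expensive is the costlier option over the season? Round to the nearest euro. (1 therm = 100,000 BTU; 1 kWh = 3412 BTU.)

€580

Heat load = 843 therm × 100,000 = 84,300,000 BTU
Gas: input = 84,300,000 / 0.76 = 110,921,053 BTU = 1,109 therm → 1,109 × €1.43 = €1,586.17
Heat pump: 84,300,000 BTU / 3412 = 24,710 kWh heat; / 4.2 = 5,883 kWh in → × €0.171 = €1,005.92
Difference = |€1,586.17 − €1,005.92| = €580.25 ≈ €580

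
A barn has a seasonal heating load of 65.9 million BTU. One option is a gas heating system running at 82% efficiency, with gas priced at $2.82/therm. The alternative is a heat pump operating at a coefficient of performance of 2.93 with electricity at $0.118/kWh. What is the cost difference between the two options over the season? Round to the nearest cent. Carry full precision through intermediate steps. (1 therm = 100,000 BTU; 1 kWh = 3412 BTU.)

Heat load = 65.9 × 10⁶ BTU = 65,900,000 BTU
Gas: input = 65,900,000 / 0.82 = 80,365,854 BTU = 803.7 therm → 803.7 × $2.82 = $2,266.32
Heat pump: 65,900,000 BTU / 3412 = 19,310 kWh heat; / 2.93 = 6,592 kWh in → × $0.118 = $777.84
Difference = |$2,266.32 − $777.84| = $1,488.48

$1488.48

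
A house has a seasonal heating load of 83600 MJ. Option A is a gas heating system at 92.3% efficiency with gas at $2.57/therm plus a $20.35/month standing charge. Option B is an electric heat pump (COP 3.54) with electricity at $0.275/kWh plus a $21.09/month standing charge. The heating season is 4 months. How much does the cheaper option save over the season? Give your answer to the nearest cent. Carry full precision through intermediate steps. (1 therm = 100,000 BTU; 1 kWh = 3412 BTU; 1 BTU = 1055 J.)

$399.29

Heat load = 83600 MJ = 83,600,000,000 J / 1055 = 79,241,706 BTU
Gas: input = 79,241,706 / 0.923 = 85,852,336 BTU = 858.5 therm → 858.5 × $2.57 = $2,206.41; + 4 × $20.35 standing = $2,287.81
Heat pump: 79,241,706 BTU / 3412 = 23,220 kWh heat; / 3.54 = 6,561 kWh in → × $0.275 = $1,804.16; + 4 × $21.09 standing = $1,888.52
Difference = |$2,287.81 − $1,888.52| = $399.29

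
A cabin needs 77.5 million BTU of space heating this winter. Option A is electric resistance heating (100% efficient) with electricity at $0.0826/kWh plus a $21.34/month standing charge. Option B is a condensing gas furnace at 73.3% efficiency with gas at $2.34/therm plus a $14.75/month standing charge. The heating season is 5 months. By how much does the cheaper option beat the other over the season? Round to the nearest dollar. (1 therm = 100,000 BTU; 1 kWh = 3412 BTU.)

$565

Heat load = 77.5 × 10⁶ BTU = 77,500,000 BTU
Gas: input = 77,500,000 / 0.733 = 105,729,877 BTU = 1,057 therm → 1,057 × $2.34 = $2,474.08; + 5 × $14.75 standing = $2,547.83
Electric: 77,500,000 BTU / 3412 = 22,710 kWh → × $0.0826 = $1,876.17; + 5 × $21.34 standing = $1,982.87
Difference = |$2,547.83 − $1,982.87| = $564.96 ≈ $565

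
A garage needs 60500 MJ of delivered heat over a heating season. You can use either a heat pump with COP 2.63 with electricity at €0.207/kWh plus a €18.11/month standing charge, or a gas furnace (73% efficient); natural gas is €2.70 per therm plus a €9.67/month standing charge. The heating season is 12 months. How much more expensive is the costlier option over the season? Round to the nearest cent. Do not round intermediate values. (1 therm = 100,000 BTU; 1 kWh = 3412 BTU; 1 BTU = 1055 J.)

€696.89

Heat load = 60500 MJ = 60,500,000,000 J / 1055 = 57,345,972 BTU
Gas: input = 57,345,972 / 0.73 = 78,556,125 BTU = 785.6 therm → 785.6 × €2.70 = €2,121.02; + 12 × €9.67 standing = €2,237.06
Heat pump: 57,345,972 BTU / 3412 = 16,810 kWh heat; / 2.63 = 6,391 kWh in → × €0.207 = €1,322.84; + 12 × €18.11 standing = €1,540.16
Difference = |€2,237.06 − €1,540.16| = €696.89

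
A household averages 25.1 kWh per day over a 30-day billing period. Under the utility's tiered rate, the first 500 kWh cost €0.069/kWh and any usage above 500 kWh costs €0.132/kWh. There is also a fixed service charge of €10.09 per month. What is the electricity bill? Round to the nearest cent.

Usage = 25.1 kWh/day × 30 days = 753 kWh
First 500 kWh × €0.069 = €34.50
Remaining 253 kWh × €0.132 = €33.40
Energy charge = €67.90; + service €10.09 = €77.99

€77.99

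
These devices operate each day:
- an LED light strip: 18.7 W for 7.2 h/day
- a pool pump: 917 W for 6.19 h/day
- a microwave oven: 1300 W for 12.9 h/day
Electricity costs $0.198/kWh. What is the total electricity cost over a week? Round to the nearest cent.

$31.30

LED light strip: 18.7 W × 7.2 h × 7 d = 942 Wh = 0.9425 kWh
pool pump: 917 W × 6.19 h × 7 d = 39,734 Wh = 39.73 kWh
microwave oven: 1300 W × 12.9 h × 7 d = 117,390 Wh = 117.4 kWh
Total energy = 0.9425 + 39.73 + 117.4 = 158.1 kWh
Cost = 158.1 kWh × $0.198 = $31.30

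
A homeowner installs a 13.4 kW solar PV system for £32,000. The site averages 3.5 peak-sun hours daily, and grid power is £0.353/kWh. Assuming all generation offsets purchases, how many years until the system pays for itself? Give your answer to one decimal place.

5.3 years

Daily generation = 13.4 kW × 3.5 h = 46.9 kWh
Annual generation = 46.9 × 365 = 17118 kWh
Annual savings = 17118 × £0.353 = £6,042.83
Payback = £32,000 / £6,042.83 = 5.3 years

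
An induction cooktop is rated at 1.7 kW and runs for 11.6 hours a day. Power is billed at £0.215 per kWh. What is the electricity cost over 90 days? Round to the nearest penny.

£381.58

Energy = 1700 W × 11.6 h/day × 90 days = 1,774,800 Wh = 1,775 kWh
Cost = 1,775 kWh × £0.215/kWh = £381.58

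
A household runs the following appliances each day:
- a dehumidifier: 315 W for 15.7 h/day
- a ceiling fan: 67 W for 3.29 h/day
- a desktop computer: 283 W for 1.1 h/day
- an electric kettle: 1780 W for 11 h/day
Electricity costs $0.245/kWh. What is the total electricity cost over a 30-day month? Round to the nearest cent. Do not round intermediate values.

$184.17

dehumidifier: 315 W × 15.7 h × 30 d = 148,365 Wh = 148.4 kWh
ceiling fan: 67 W × 3.29 h × 30 d = 6,613 Wh = 6.613 kWh
desktop computer: 283 W × 1.1 h × 30 d = 9,339 Wh = 9.339 kWh
electric kettle: 1780 W × 11 h × 30 d = 587,400 Wh = 587.4 kWh
Total energy = 148.4 + 6.613 + 9.339 + 587.4 = 751.7 kWh
Cost = 751.7 kWh × $0.245 = $184.17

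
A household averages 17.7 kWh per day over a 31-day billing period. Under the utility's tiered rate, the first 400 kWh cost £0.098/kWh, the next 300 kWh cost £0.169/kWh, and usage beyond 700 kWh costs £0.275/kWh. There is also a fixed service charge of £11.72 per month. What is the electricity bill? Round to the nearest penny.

£76.05

Usage = 17.7 kWh/day × 31 days = 548.7 kWh
First 400 kWh × £0.098 = £39.20
Next 148.7 kWh × £0.169 = £25.13
Remaining tier: 0 kWh (not reached)
Energy charge = £64.33; + service £11.72 = £76.05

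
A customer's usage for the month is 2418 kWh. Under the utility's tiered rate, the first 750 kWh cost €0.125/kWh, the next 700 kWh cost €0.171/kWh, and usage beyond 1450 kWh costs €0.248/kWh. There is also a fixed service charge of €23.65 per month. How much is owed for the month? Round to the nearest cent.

First 750 kWh × €0.125 = €93.75
Next 700 kWh × €0.171 = €119.70
Remaining 968 kWh × €0.248 = €240.06
Energy charge = €453.51; + service €23.65 = €477.16

€477.16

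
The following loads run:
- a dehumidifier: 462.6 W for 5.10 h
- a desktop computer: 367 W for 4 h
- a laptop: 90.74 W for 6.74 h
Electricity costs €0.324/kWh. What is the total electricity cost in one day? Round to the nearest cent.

€1.44

dehumidifier: 462.6 W × 5.10 h = 2,359 Wh = 2.359 kWh
desktop computer: 367 W × 4 h = 1,468 Wh = 1.468 kWh
laptop: 90.74 W × 6.74 h = 612 Wh = 0.6116 kWh
Total energy = 2.359 + 1.468 + 0.6116 = 4.439 kWh
Cost = 4.439 kWh × €0.324 = €1.44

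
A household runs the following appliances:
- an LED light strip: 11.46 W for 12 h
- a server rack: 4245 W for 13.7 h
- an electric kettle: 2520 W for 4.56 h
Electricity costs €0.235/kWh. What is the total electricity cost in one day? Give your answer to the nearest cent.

€16.40

LED light strip: 11.46 W × 12 h = 138 Wh = 0.1375 kWh
server rack: 4245 W × 13.7 h = 58,156 Wh = 58.16 kWh
electric kettle: 2520 W × 4.56 h = 11,491 Wh = 11.49 kWh
Total energy = 0.1375 + 58.16 + 11.49 = 69.79 kWh
Cost = 69.79 kWh × €0.235 = €16.40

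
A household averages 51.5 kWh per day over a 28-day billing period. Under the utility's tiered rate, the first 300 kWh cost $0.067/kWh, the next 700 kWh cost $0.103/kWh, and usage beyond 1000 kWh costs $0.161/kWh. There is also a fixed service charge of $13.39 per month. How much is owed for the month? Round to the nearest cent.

Usage = 51.5 kWh/day × 28 days = 1442 kWh
First 300 kWh × $0.067 = $20.10
Next 700 kWh × $0.103 = $72.10
Remaining 442 kWh × $0.161 = $71.16
Energy charge = $163.36; + service $13.39 = $176.75

$176.75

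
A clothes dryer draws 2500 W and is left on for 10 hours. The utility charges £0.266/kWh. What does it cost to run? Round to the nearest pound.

£7

Energy = 2500 W × 10 h = 25,000 Wh = 25 kWh
Cost = 25 kWh × £0.266/kWh = £6.65 ≈ £7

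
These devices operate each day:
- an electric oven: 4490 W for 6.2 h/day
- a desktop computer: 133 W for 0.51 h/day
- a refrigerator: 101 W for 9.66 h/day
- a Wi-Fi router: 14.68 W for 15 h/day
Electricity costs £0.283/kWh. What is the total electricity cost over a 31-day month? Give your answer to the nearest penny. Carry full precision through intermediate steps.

electric oven: 4490 W × 6.2 h × 31 d = 862,978 Wh = 863 kWh
desktop computer: 133 W × 0.51 h × 31 d = 2,103 Wh = 2.103 kWh
refrigerator: 101 W × 9.66 h × 31 d = 30,245 Wh = 30.25 kWh
Wi-Fi router: 14.68 W × 15 h × 31 d = 6,826 Wh = 6.826 kWh
Total energy = 863 + 2.103 + 30.25 + 6.826 = 902.2 kWh
Cost = 902.2 kWh × £0.283 = £255.31

£255.31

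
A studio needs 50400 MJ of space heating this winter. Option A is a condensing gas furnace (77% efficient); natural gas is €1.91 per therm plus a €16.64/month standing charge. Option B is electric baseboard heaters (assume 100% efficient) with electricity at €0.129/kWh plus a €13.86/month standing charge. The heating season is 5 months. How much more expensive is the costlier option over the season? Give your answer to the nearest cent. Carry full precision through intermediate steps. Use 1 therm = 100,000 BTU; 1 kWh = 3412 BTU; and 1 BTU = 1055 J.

€607.26

Heat load = 50400 MJ = 50,400,000,000 J / 1055 = 47,772,512 BTU
Gas: input = 47,772,512 / 0.770 = 62,042,223 BTU = 620.4 therm → 620.4 × €1.91 = €1,185.01; + 5 × €16.64 standing = €1,268.21
Electric: 47,772,512 BTU / 3412 = 14,000 kWh → × €0.129 = €1,806.17; + 5 × €13.86 standing = €1,875.47
Difference = |€1,268.21 − €1,875.47| = €607.26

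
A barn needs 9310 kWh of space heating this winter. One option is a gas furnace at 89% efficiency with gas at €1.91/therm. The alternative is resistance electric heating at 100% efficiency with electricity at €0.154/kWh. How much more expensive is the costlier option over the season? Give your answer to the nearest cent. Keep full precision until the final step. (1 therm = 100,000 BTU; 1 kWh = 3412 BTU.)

Heat load = 9310 kWh × 3412 = 31,765,720 BTU
Gas: input = 31,765,720 / 0.89 = 35,691,820 BTU = 356.9 therm → 356.9 × €1.91 = €681.71
Electric: 31,765,720 BTU / 3412 = 9,310 kWh → × €0.154 = €1,433.74
Difference = |€681.71 − €1,433.74| = €752.03

€752.03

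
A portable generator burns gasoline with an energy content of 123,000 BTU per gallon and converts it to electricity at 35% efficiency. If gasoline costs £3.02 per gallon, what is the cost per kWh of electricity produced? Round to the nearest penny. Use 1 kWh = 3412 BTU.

Electrical output per gallon = 123,000 BTU × 0.35 / 3412 BTU/kWh = 12.62 kWh
Cost per kWh = £3.02 / 12.62 kWh = £0.239

£0.24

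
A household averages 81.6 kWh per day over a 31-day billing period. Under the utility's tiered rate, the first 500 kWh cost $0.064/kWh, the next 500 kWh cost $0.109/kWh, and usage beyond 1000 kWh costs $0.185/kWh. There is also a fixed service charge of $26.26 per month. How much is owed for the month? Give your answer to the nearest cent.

Usage = 81.6 kWh/day × 31 days = 2529.6 kWh
First 500 kWh × $0.064 = $32.00
Next 500 kWh × $0.109 = $54.50
Remaining 1529.6 kWh × $0.185 = $282.98
Energy charge = $369.48; + service $26.26 = $395.74

$395.74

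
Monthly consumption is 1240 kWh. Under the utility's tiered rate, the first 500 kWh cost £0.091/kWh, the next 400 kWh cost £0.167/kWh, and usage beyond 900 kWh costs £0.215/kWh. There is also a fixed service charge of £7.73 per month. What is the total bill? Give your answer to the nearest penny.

First 500 kWh × £0.091 = £45.50
Next 400 kWh × £0.167 = £66.80
Remaining 340 kWh × £0.215 = £73.10
Energy charge = £185.40; + service £7.73 = £193.13

£193.13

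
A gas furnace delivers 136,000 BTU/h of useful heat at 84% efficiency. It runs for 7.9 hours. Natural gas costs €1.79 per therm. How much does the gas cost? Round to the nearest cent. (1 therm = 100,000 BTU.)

€22.89

Heat delivered = 136,000 BTU/h × 7.9 h = 1,074,400 BTU
Gas input = 1,074,400 / 0.84 = 1,279,048 BTU
= 1,279,048 / 100,000 = 12.79 therm
Cost = 12.79 × €1.79/therm = €22.89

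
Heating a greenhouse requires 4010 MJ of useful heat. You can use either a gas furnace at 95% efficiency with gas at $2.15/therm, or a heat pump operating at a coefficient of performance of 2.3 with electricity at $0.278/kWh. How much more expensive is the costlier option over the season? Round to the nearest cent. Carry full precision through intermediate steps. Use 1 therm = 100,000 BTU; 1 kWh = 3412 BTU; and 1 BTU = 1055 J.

$48.63

Heat load = 4010 MJ = 4,010,000,000 J / 1055 = 3,800,948 BTU
Gas: input = 3,800,948 / 0.95 = 4,000,998 BTU = 40.01 therm → 40.01 × $2.15 = $86.02
Heat pump: 3,800,948 BTU / 3412 = 1,114 kWh heat; / 2.3 = 484.3 kWh in → × $0.278 = $134.65
Difference = |$86.02 − $134.65| = $48.63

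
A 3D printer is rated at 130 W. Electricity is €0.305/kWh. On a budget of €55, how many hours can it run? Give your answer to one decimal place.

Energy budget = €55 / €0.305 per kWh = 180.3 kWh = 180,328 Wh
Runtime = 180,328 Wh / 130 W = 1,387 h

1387.1 h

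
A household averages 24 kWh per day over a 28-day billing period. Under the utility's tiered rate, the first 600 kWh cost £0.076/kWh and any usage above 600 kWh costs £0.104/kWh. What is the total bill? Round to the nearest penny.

Usage = 24 kWh/day × 28 days = 672 kWh
First 600 kWh × £0.076 = £45.60
Remaining 72 kWh × £0.104 = £7.49
Total = £53.09

£53.09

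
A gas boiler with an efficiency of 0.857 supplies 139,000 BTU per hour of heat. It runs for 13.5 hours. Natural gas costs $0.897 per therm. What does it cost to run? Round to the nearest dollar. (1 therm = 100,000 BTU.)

Heat delivered = 139,000 BTU/h × 13.5 h = 1,876,500 BTU
Gas input = 1,876,500 / 0.857 = 2,189,615 BTU
= 2,189,615 / 100,000 = 21.9 therm
Cost = 21.9 × $0.897/therm = $19.64 ≈ $20

$20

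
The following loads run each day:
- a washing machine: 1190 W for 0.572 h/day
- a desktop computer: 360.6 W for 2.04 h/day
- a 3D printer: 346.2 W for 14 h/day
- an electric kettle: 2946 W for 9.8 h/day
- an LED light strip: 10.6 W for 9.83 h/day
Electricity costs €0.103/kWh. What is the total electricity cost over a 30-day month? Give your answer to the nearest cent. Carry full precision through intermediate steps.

€108.89

washing machine: 1190 W × 0.572 h × 30 d = 20,420 Wh = 20.42 kWh
desktop computer: 360.6 W × 2.04 h × 30 d = 22,069 Wh = 22.07 kWh
3D printer: 346.2 W × 14 h × 30 d = 145,404 Wh = 145.4 kWh
electric kettle: 2946 W × 9.8 h × 30 d = 866,124 Wh = 866.1 kWh
LED light strip: 10.6 W × 9.83 h × 30 d = 3,126 Wh = 3.126 kWh
Total energy = 20.42 + 22.07 + 145.4 + 866.1 + 3.126 = 1,057 kWh
Cost = 1,057 kWh × €0.103 = €108.89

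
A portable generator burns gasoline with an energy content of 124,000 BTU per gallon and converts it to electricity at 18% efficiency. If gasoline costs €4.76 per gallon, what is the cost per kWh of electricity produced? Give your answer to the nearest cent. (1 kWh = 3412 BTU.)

€0.73

Electrical output per gallon = 124,000 BTU × 0.18 / 3412 BTU/kWh = 6.542 kWh
Cost per kWh = €4.76 / 6.542 kWh = €0.728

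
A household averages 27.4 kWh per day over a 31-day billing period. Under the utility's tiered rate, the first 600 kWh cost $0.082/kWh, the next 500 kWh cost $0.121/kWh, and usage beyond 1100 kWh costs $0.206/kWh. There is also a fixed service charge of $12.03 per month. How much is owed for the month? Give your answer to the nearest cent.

$91.41

Usage = 27.4 kWh/day × 31 days = 849.4 kWh
First 600 kWh × $0.082 = $49.20
Next 249.4 kWh × $0.121 = $30.18
Remaining tier: 0 kWh (not reached)
Energy charge = $79.38; + service $12.03 = $91.41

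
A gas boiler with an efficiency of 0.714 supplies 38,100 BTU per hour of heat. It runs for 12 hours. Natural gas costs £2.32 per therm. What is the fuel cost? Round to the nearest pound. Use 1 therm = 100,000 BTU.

£15

Heat delivered = 38,100 BTU/h × 12 h = 457,200 BTU
Gas input = 457,200 / 0.714 = 640,336 BTU
= 640,336 / 100,000 = 6.403 therm
Cost = 6.403 × £2.32/therm = £14.86 ≈ £15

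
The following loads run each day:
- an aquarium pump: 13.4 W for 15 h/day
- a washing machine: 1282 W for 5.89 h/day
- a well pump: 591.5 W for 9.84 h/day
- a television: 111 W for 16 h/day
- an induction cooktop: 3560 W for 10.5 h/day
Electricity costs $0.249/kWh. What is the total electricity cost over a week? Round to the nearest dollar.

aquarium pump: 13.4 W × 15 h × 7 d = 1,407 Wh = 1.407 kWh
washing machine: 1282 W × 5.89 h × 7 d = 52,857 Wh = 52.86 kWh
well pump: 591.5 W × 9.84 h × 7 d = 40,743 Wh = 40.74 kWh
television: 111 W × 16 h × 7 d = 12,432 Wh = 12.43 kWh
induction cooktop: 3560 W × 10.5 h × 7 d = 261,660 Wh = 261.7 kWh
Total energy = 1.407 + 52.86 + 40.74 + 12.43 + 261.7 = 369.1 kWh
Cost = 369.1 kWh × $0.249 = $91.91 ≈ $92

$92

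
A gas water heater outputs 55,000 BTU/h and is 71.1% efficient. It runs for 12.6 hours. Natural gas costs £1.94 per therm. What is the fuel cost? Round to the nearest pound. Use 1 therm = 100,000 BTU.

Heat delivered = 55,000 BTU/h × 12.6 h = 693,000 BTU
Gas input = 693,000 / 0.711 = 974,684 BTU
= 974,684 / 100,000 = 9.747 therm
Cost = 9.747 × £1.94/therm = £18.91 ≈ £19

£19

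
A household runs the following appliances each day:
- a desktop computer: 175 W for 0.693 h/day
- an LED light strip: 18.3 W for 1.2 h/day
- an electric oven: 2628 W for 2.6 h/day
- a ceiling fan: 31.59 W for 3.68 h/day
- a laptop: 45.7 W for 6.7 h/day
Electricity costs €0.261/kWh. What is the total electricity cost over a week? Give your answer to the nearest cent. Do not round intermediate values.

desktop computer: 175 W × 0.693 h × 7 d = 849 Wh = 0.8489 kWh
LED light strip: 18.3 W × 1.2 h × 7 d = 154 Wh = 0.1537 kWh
electric oven: 2628 W × 2.6 h × 7 d = 47,830 Wh = 47.83 kWh
ceiling fan: 31.59 W × 3.68 h × 7 d = 814 Wh = 0.8138 kWh
laptop: 45.7 W × 6.7 h × 7 d = 2,143 Wh = 2.143 kWh
Total energy = 0.8489 + 0.1537 + 47.83 + 0.8138 + 2.143 = 51.79 kWh
Cost = 51.79 kWh × €0.261 = €13.52

€13.52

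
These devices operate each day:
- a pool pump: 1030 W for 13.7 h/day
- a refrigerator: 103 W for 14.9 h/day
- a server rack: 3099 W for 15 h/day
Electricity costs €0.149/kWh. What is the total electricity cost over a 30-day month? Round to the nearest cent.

pool pump: 1030 W × 13.7 h × 30 d = 423,330 Wh = 423.3 kWh
refrigerator: 103 W × 14.9 h × 30 d = 46,041 Wh = 46.04 kWh
server rack: 3099 W × 15 h × 30 d = 1,394,550 Wh = 1,395 kWh
Total energy = 423.3 + 46.04 + 1,395 = 1,864 kWh
Cost = 1,864 kWh × €0.149 = €277.72

€277.72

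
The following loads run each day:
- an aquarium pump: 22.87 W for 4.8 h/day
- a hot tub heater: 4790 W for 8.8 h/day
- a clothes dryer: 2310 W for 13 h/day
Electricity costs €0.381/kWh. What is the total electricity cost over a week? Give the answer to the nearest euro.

aquarium pump: 22.87 W × 4.8 h × 7 d = 768 Wh = 0.7684 kWh
hot tub heater: 4790 W × 8.8 h × 7 d = 295,064 Wh = 295.1 kWh
clothes dryer: 2310 W × 13 h × 7 d = 210,210 Wh = 210.2 kWh
Total energy = 0.7684 + 295.1 + 210.2 = 506 kWh
Cost = 506 kWh × €0.381 = €192.80 ≈ €193

€193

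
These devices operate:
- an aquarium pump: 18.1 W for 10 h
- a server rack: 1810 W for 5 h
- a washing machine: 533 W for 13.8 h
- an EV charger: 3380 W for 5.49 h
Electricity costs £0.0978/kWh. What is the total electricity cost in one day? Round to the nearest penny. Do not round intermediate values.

£3.44

aquarium pump: 18.1 W × 10 h = 181 Wh = 0.181 kWh
server rack: 1810 W × 5 h = 9,050 Wh = 9.05 kWh
washing machine: 533 W × 13.8 h = 7,355 Wh = 7.355 kWh
EV charger: 3380 W × 5.49 h = 18,556 Wh = 18.56 kWh
Total energy = 0.181 + 9.05 + 7.355 + 18.56 = 35.14 kWh
Cost = 35.14 kWh × £0.0978 = £3.44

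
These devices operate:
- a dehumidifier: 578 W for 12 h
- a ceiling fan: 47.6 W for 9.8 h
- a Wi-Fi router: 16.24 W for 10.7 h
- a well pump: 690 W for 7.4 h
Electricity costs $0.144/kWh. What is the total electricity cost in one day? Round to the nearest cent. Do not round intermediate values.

dehumidifier: 578 W × 12 h = 6,936 Wh = 6.936 kWh
ceiling fan: 47.6 W × 9.8 h = 466 Wh = 0.4665 kWh
Wi-Fi router: 16.24 W × 10.7 h = 174 Wh = 0.1738 kWh
well pump: 690 W × 7.4 h = 5,106 Wh = 5.106 kWh
Total energy = 6.936 + 0.4665 + 0.1738 + 5.106 = 12.68 kWh
Cost = 12.68 kWh × $0.144 = $1.83

$1.83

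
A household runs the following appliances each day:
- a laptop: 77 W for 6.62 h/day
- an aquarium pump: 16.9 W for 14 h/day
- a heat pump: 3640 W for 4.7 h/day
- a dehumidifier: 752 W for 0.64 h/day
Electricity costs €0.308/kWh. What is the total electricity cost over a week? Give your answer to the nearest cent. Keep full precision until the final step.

€39.53

laptop: 77 W × 6.62 h × 7 d = 3,568 Wh = 3.568 kWh
aquarium pump: 16.9 W × 14 h × 7 d = 1,656 Wh = 1.656 kWh
heat pump: 3640 W × 4.7 h × 7 d = 119,756 Wh = 119.8 kWh
dehumidifier: 752 W × 0.64 h × 7 d = 3,369 Wh = 3.369 kWh
Total energy = 3.568 + 1.656 + 119.8 + 3.369 = 128.3 kWh
Cost = 128.3 kWh × €0.308 = €39.53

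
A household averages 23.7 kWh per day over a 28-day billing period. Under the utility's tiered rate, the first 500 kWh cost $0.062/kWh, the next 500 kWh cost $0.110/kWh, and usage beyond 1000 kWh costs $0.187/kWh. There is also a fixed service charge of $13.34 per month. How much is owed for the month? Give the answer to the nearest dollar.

Usage = 23.7 kWh/day × 28 days = 663.6 kWh
First 500 kWh × $0.062 = $31.00
Next 163.6 kWh × $0.110 = $18.00
Remaining tier: 0 kWh (not reached)
Energy charge = $49.00; + service $13.34 = $62.34 ≈ $62

$62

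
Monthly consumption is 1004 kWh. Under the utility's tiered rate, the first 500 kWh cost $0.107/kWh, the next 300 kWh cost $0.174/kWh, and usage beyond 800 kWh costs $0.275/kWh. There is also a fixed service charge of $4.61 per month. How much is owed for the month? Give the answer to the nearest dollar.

First 500 kWh × $0.107 = $53.50
Next 300 kWh × $0.174 = $52.20
Remaining 204 kWh × $0.275 = $56.10
Energy charge = $161.80; + service $4.61 = $166.41 ≈ $166

$166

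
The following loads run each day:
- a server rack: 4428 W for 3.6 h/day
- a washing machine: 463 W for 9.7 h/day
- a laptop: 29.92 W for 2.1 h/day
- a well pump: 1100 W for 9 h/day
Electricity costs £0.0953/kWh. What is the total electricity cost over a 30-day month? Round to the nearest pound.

server rack: 4428 W × 3.6 h × 30 d = 478,224 Wh = 478.2 kWh
washing machine: 463 W × 9.7 h × 30 d = 134,733 Wh = 134.7 kWh
laptop: 29.92 W × 2.1 h × 30 d = 1,885 Wh = 1.885 kWh
well pump: 1100 W × 9 h × 30 d = 297,000 Wh = 297 kWh
Total energy = 478.2 + 134.7 + 1.885 + 297 = 911.8 kWh
Cost = 911.8 kWh × £0.0953 = £86.90 ≈ £87

£87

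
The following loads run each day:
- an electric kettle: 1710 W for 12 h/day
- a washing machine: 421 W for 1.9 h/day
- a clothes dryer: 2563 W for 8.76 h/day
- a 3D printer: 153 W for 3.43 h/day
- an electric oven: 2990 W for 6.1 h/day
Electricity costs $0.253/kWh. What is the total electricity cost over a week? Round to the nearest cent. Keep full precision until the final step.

electric kettle: 1710 W × 12 h × 7 d = 143,640 Wh = 143.6 kWh
washing machine: 421 W × 1.9 h × 7 d = 5,599 Wh = 5.599 kWh
clothes dryer: 2563 W × 8.76 h × 7 d = 157,163 Wh = 157.2 kWh
3D printer: 153 W × 3.43 h × 7 d = 3,674 Wh = 3.674 kWh
electric oven: 2990 W × 6.1 h × 7 d = 127,673 Wh = 127.7 kWh
Total energy = 143.6 + 5.599 + 157.2 + 3.674 + 127.7 = 437.7 kWh
Cost = 437.7 kWh × $0.253 = $110.75

$110.75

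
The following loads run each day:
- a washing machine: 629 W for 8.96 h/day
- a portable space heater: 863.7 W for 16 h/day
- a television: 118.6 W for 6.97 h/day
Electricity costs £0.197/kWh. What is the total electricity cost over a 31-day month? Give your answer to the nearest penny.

washing machine: 629 W × 8.96 h × 31 d = 174,711 Wh = 174.7 kWh
portable space heater: 863.7 W × 16 h × 31 d = 428,395 Wh = 428.4 kWh
television: 118.6 W × 6.97 h × 31 d = 25,626 Wh = 25.63 kWh
Total energy = 174.7 + 428.4 + 25.63 = 628.7 kWh
Cost = 628.7 kWh × £0.197 = £123.86

£123.86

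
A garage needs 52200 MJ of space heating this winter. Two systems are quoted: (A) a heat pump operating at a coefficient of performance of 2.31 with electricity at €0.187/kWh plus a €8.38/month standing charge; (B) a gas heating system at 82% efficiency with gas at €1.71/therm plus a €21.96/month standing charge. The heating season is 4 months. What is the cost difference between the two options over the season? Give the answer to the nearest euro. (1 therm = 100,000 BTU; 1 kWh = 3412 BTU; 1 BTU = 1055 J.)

Heat load = 52200 MJ = 52,200,000,000 J / 1055 = 49,478,673 BTU
Gas: input = 49,478,673 / 0.82 = 60,339,845 BTU = 603.4 therm → 603.4 × €1.71 = €1,031.81; + 4 × €21.96 standing = €1,119.65
Heat pump: 49,478,673 BTU / 3412 = 14,500 kWh heat; / 2.31 = 6,278 kWh in → × €0.187 = €1,173.92; + 4 × €8.38 standing = €1,207.44
Difference = |€1,119.65 − €1,207.44| = €87.79 ≈ €88

€88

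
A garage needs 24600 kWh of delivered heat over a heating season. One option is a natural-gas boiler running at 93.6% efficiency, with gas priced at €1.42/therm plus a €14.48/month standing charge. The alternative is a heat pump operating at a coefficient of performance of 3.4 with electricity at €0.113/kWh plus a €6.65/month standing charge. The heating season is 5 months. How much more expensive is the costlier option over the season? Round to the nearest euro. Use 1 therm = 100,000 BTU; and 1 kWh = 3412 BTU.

€495

Heat load = 24600 kWh × 3412 = 83,935,200 BTU
Gas: input = 83,935,200 / 0.936 = 89,674,359 BTU = 896.7 therm → 896.7 × €1.42 = €1,273.38; + 5 × €14.48 standing = €1,345.78
Heat pump: 83,935,200 BTU / 3412 = 24,600 kWh heat; / 3.4 = 7,235 kWh in → × €0.113 = €817.59; + 5 × €6.65 standing = €850.84
Difference = |€1,345.78 − €850.84| = €494.94 ≈ €495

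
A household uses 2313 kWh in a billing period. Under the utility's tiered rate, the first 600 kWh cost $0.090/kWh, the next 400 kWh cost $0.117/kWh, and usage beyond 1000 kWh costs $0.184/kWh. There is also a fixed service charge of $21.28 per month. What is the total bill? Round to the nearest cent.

$363.67

First 600 kWh × $0.090 = $54.00
Next 400 kWh × $0.117 = $46.80
Remaining 1313 kWh × $0.184 = $241.59
Energy charge = $342.39; + service $21.28 = $363.67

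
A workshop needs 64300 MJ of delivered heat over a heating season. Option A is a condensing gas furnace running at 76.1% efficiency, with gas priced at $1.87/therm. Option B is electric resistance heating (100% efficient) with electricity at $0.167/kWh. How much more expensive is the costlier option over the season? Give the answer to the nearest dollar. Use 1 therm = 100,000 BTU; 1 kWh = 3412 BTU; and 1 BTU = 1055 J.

$1485

Heat load = 64300 MJ = 64,300,000,000 J / 1055 = 60,947,867 BTU
Gas: input = 60,947,867 / 0.761 = 80,089,182 BTU = 800.9 therm → 800.9 × $1.87 = $1,497.67
Electric: 60,947,867 BTU / 3412 = 17,860 kWh → × $0.167 = $2,983.09
Difference = |$1,497.67 − $2,983.09| = $1,485.42 ≈ $1485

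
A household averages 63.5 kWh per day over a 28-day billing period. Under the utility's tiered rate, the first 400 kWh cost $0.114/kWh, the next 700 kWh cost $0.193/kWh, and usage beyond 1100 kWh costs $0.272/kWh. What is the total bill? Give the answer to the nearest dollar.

Usage = 63.5 kWh/day × 28 days = 1778 kWh
First 400 kWh × $0.114 = $45.60
Next 700 kWh × $0.193 = $135.10
Remaining 678 kWh × $0.272 = $184.42
Total = $365.12 ≈ $365

$365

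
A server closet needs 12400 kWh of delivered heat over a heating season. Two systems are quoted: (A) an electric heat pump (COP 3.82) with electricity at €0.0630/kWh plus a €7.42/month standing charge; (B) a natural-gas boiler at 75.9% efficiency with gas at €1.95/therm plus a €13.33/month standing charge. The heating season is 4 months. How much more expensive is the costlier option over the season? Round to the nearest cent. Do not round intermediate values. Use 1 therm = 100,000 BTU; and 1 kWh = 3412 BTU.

€906.12

Heat load = 12400 kWh × 3412 = 42,308,800 BTU
Gas: input = 42,308,800 / 0.759 = 55,742,819 BTU = 557.4 therm → 557.4 × €1.95 = €1,086.98; + 4 × €13.33 standing = €1,140.30
Heat pump: 42,308,800 BTU / 3412 = 12,400 kWh heat; / 3.82 = 3,246 kWh in → × €0.0630 = €204.50; + 4 × €7.42 standing = €234.18
Difference = |€1,140.30 − €234.18| = €906.12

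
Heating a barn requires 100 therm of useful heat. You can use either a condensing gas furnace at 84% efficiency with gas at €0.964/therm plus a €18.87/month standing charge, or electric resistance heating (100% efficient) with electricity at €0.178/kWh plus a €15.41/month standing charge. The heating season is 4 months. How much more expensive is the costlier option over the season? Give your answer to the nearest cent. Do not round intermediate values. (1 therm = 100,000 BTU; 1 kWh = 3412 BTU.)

Heat load = 100 therm × 100,000 = 10,000,000 BTU
Gas: input = 10,000,000 / 0.84 = 11,904,762 BTU = 119 therm → 119 × €0.964 = €114.76; + 4 × €18.87 standing = €190.24
Electric: 10,000,000 BTU / 3412 = 2,931 kWh → × €0.178 = €521.69; + 4 × €15.41 standing = €583.33
Difference = |€190.24 − €583.33| = €393.09

€393.09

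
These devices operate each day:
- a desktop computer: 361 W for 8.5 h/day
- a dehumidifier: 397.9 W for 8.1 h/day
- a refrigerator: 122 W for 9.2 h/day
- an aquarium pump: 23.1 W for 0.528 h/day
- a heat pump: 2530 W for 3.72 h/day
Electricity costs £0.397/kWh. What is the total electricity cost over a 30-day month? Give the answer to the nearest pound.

£201

desktop computer: 361 W × 8.5 h × 30 d = 92,055 Wh = 92.06 kWh
dehumidifier: 397.9 W × 8.1 h × 30 d = 96,690 Wh = 96.69 kWh
refrigerator: 122 W × 9.2 h × 30 d = 33,672 Wh = 33.67 kWh
aquarium pump: 23.1 W × 0.528 h × 30 d = 366 Wh = 0.3659 kWh
heat pump: 2530 W × 3.72 h × 30 d = 282,348 Wh = 282.3 kWh
Total energy = 92.06 + 96.69 + 33.67 + 0.3659 + 282.3 = 505.1 kWh
Cost = 505.1 kWh × £0.397 = £200.54 ≈ £201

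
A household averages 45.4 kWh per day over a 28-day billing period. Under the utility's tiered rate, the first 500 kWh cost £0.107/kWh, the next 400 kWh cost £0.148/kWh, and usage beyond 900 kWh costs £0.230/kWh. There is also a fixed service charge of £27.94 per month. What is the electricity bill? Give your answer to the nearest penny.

Usage = 45.4 kWh/day × 28 days = 1271.2 kWh
First 500 kWh × £0.107 = £53.50
Next 400 kWh × £0.148 = £59.20
Remaining 371.2 kWh × £0.230 = £85.38
Energy charge = £198.08; + service £27.94 = £226.02

£226.02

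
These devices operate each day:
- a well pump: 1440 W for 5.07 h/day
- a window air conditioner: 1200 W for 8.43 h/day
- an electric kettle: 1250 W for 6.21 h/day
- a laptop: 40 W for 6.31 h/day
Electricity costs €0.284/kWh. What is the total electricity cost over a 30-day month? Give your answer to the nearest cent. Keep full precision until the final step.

€216.68

well pump: 1440 W × 5.07 h × 30 d = 219,024 Wh = 219 kWh
window air conditioner: 1200 W × 8.43 h × 30 d = 303,480 Wh = 303.5 kWh
electric kettle: 1250 W × 6.21 h × 30 d = 232,875 Wh = 232.9 kWh
laptop: 40 W × 6.31 h × 30 d = 7,572 Wh = 7.572 kWh
Total energy = 219 + 303.5 + 232.9 + 7.572 = 763 kWh
Cost = 763 kWh × €0.284 = €216.68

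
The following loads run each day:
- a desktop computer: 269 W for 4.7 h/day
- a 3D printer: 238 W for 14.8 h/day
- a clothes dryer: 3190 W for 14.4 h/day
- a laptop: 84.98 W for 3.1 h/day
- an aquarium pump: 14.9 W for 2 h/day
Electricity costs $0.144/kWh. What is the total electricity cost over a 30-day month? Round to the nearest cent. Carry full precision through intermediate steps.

desktop computer: 269 W × 4.7 h × 30 d = 37,929 Wh = 37.93 kWh
3D printer: 238 W × 14.8 h × 30 d = 105,672 Wh = 105.7 kWh
clothes dryer: 3190 W × 14.4 h × 30 d = 1,378,080 Wh = 1,378 kWh
laptop: 84.98 W × 3.1 h × 30 d = 7,903 Wh = 7.903 kWh
aquarium pump: 14.9 W × 2 h × 30 d = 894 Wh = 0.894 kWh
Total energy = 37.93 + 105.7 + 1,378 + 7.903 + 0.894 = 1,530 kWh
Cost = 1,530 kWh × $0.144 = $220.39

$220.39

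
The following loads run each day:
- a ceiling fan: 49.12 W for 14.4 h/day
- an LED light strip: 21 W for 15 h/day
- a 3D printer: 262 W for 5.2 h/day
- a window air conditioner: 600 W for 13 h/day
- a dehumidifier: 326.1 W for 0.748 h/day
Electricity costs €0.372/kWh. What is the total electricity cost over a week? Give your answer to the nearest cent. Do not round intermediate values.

€27.16

ceiling fan: 49.12 W × 14.4 h × 7 d = 4,951 Wh = 4.951 kWh
LED light strip: 21 W × 15 h × 7 d = 2,205 Wh = 2.205 kWh
3D printer: 262 W × 5.2 h × 7 d = 9,537 Wh = 9.537 kWh
window air conditioner: 600 W × 13 h × 7 d = 54,600 Wh = 54.6 kWh
dehumidifier: 326.1 W × 0.748 h × 7 d = 1,707 Wh = 1.707 kWh
Total energy = 4.951 + 2.205 + 9.537 + 54.6 + 1.707 = 73 kWh
Cost = 73 kWh × €0.372 = €27.16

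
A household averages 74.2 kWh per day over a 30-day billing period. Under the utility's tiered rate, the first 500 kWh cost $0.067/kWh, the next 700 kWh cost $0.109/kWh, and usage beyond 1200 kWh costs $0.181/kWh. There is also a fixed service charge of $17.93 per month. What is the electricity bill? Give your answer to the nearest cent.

$313.44

Usage = 74.2 kWh/day × 30 days = 2226 kWh
First 500 kWh × $0.067 = $33.50
Next 700 kWh × $0.109 = $76.30
Remaining 1026 kWh × $0.181 = $185.71
Energy charge = $295.51; + service $17.93 = $313.44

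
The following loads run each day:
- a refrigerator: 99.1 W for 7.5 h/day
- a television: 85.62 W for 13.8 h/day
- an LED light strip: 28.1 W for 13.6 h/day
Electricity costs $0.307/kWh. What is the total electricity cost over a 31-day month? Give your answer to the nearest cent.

$21.96

refrigerator: 99.1 W × 7.5 h × 31 d = 23,041 Wh = 23.04 kWh
television: 85.62 W × 13.8 h × 31 d = 36,628 Wh = 36.63 kWh
LED light strip: 28.1 W × 13.6 h × 31 d = 11,847 Wh = 11.85 kWh
Total energy = 23.04 + 36.63 + 11.85 = 71.52 kWh
Cost = 71.52 kWh × $0.307 = $21.96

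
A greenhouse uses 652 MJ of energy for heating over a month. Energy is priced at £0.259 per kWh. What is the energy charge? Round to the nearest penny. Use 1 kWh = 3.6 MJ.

£46.91

652 MJ × (0.27778 kWh/MJ) = 181.1 kWh
Cost = 181.1 kWh × £0.259/kWh = £46.91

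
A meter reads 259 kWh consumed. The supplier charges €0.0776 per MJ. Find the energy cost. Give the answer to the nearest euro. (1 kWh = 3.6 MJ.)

259 kWh × (3.6 MJ/kWh) = 932.4 MJ
Cost = 932.4 MJ × €0.0776/MJ = €72.35 ≈ €72

€72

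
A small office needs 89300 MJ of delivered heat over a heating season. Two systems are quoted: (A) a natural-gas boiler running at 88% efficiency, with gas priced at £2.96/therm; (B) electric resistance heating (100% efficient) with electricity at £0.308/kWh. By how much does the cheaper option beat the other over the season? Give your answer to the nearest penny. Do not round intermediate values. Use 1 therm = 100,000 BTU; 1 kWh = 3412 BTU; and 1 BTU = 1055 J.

£4793.70

Heat load = 89300 MJ = 89,300,000,000 J / 1055 = 84,644,550 BTU
Gas: input = 84,644,550 / 0.88 = 96,186,988 BTU = 961.9 therm → 961.9 × £2.96 = £2,847.13
Electric: 84,644,550 BTU / 3412 = 24,810 kWh → × £0.308 = £7,640.83
Difference = |£2,847.13 − £7,640.83| = £4,793.70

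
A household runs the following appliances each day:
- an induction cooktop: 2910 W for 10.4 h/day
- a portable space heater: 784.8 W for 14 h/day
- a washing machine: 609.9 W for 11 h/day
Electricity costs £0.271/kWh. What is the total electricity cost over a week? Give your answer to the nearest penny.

induction cooktop: 2910 W × 10.4 h × 7 d = 211,848 Wh = 211.8 kWh
portable space heater: 784.8 W × 14 h × 7 d = 76,910 Wh = 76.91 kWh
washing machine: 609.9 W × 11 h × 7 d = 46,962 Wh = 46.96 kWh
Total energy = 211.8 + 76.91 + 46.96 = 335.7 kWh
Cost = 335.7 kWh × £0.271 = £90.98

£90.98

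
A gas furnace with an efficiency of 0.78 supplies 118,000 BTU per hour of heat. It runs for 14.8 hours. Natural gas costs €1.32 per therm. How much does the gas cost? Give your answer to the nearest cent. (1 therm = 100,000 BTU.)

Heat delivered = 118,000 BTU/h × 14.8 h = 1,746,400 BTU
Gas input = 1,746,400 / 0.78 = 2,238,974 BTU
= 2,238,974 / 100,000 = 22.39 therm
Cost = 22.39 × €1.32/therm = €29.55

€29.55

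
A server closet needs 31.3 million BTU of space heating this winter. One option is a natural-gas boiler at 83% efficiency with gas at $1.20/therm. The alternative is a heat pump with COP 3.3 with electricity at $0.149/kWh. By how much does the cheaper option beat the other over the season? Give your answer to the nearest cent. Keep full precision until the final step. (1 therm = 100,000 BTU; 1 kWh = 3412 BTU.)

Heat load = 31.3 × 10⁶ BTU = 31,300,000 BTU
Gas: input = 31,300,000 / 0.83 = 37,710,843 BTU = 377.1 therm → 377.1 × $1.20 = $452.53
Heat pump: 31,300,000 BTU / 3412 = 9,174 kWh heat; / 3.3 = 2,780 kWh in → × $0.149 = $414.20
Difference = |$452.53 − $414.20| = $38.33

$38.33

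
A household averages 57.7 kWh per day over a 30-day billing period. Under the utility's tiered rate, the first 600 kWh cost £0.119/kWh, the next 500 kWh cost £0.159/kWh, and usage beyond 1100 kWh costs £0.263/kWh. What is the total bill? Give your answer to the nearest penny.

Usage = 57.7 kWh/day × 30 days = 1731 kWh
First 600 kWh × £0.119 = £71.40
Next 500 kWh × £0.159 = £79.50
Remaining 631 kWh × £0.263 = £165.95
Total = £316.85

£316.85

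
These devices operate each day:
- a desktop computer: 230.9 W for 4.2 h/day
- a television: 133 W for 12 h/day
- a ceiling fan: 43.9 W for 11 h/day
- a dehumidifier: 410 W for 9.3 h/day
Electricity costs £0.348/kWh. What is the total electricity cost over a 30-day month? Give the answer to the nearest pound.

£72

desktop computer: 230.9 W × 4.2 h × 30 d = 29,093 Wh = 29.09 kWh
television: 133 W × 12 h × 30 d = 47,880 Wh = 47.88 kWh
ceiling fan: 43.9 W × 11 h × 30 d = 14,487 Wh = 14.49 kWh
dehumidifier: 410 W × 9.3 h × 30 d = 114,390 Wh = 114.4 kWh
Total energy = 29.09 + 47.88 + 14.49 + 114.4 = 205.9 kWh
Cost = 205.9 kWh × £0.348 = £71.64 ≈ £72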